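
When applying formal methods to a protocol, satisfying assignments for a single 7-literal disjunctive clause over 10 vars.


Step 1: Total=2^10=1024
Step 2: Unsat when all 7 false: 2^3=8
Step 3: Sat=1024-8=1016

1016


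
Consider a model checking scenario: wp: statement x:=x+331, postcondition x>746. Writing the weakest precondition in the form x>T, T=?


Formula: wp(x:=E, P) = P[E/x] (substitute E for x in postcondition)
Step 1: Postcondition: x>746
Step 2: Substitute x+331 for x: x+331>746
Step 3: Solve for x: x > 746-331 = 415

415


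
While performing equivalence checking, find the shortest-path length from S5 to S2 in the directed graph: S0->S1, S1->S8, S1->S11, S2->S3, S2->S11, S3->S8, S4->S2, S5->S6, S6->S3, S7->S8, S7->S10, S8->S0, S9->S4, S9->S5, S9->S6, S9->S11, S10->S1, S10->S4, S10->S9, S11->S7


BFS layer-by-layer from S5:
  dist 0: {S5}
  dist 1: {S6}
  dist 2: {S3}
  dist 3: {S8}
  dist 4: {S0}
  dist 5: {S1}
  dist 6: {S11}
  dist 7: {S7}
  dist 8: {S10}
  dist 9: {S4, S9}
  dist 10: {S2}
  -> S2 reached at distance 10
Shortest path length = 10

10


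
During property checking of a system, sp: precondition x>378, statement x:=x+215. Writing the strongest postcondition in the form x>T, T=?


Formula: sp(P, x:=E) = exists old_x. (x = E[old_x/x]) AND P[old_x/x] (old_x is the value of x before the assignment; eliminate old_x by solving x = E[old_x/x] for old_x)
Step 1: Precondition P: x>378, i.e. old_x > 378
Step 2: Assignment gives x = old_x + 215, so old_x = x - 215
Step 3: Substitute into P: x - 215 > 378
Step 4: Simplify: x > 378+215 = 593

593


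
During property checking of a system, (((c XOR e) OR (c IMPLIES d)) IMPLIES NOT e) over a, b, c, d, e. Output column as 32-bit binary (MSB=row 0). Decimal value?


Formula: (((c XOR e) OR (c IMPLIES d)) IMPLIES NOT e) over a, b, c, d, e (32 rows)
Evaluate each row (bits = a,b,c,d,e, MSB first):
  row 0 [00000]: (((0 XOR 0) OR (0 IMPLIES 0)) IMPLIES NOT 0) -> 1
  row 1 [00001]: (((0 XOR 1) OR (0 IMPLIES 0)) IMPLIES NOT 1) -> 0
  row 2 [00010]: (((0 XOR 0) OR (0 IMPLIES 1)) IMPLIES NOT 0) -> 1
  row 3 [00011]: (((0 XOR 1) OR (0 IMPLIES 1)) IMPLIES NOT 1) -> 0
  row 4 [00100]: (((1 XOR 0) OR (1 IMPLIES 0)) IMPLIES NOT 0) -> 1
  row 5 [00101]: (((1 XOR 1) OR (1 IMPLIES 0)) IMPLIES NOT 1) -> 1
  row 6 [00110]: (((1 XOR 0) OR (1 IMPLIES 1)) IMPLIES NOT 0) -> 1
  row 7 [00111]: (((1 XOR 1) OR (1 IMPLIES 1)) IMPLIES NOT 1) -> 0
  row 8 [01000]: (((0 XOR 0) OR (0 IMPLIES 0)) IMPLIES NOT 0) -> 1
  row 9 [01001]: (((0 XOR 1) OR (0 IMPLIES 0)) IMPLIES NOT 1) -> 0
  row 10 [01010]: (((0 XOR 0) OR (0 IMPLIES 1)) IMPLIES NOT 0) -> 1
  row 11 [01011]: (((0 XOR 1) OR (0 IMPLIES 1)) IMPLIES NOT 1) -> 0
  row 12 [01100]: (((1 XOR 0) OR (1 IMPLIES 0)) IMPLIES NOT 0) -> 1
  row 13 [01101]: (((1 XOR 1) OR (1 IMPLIES 0)) IMPLIES NOT 1) -> 1
  row 14 [01110]: (((1 XOR 0) OR (1 IMPLIES 1)) IMPLIES NOT 0) -> 1
  row 15 [01111]: (((1 XOR 1) OR (1 IMPLIES 1)) IMPLIES NOT 1) -> 0
  row 16 [10000]: (((0 XOR 0) OR (0 IMPLIES 0)) IMPLIES NOT 0) -> 1
  row 17 [10001]: (((0 XOR 1) OR (0 IMPLIES 0)) IMPLIES NOT 1) -> 0
  row 18 [10010]: (((0 XOR 0) OR (0 IMPLIES 1)) IMPLIES NOT 0) -> 1
  row 19 [10011]: (((0 XOR 1) OR (0 IMPLIES 1)) IMPLIES NOT 1) -> 0
  row 20 [10100]: (((1 XOR 0) OR (1 IMPLIES 0)) IMPLIES NOT 0) -> 1
  row 21 [10101]: (((1 XOR 1) OR (1 IMPLIES 0)) IMPLIES NOT 1) -> 1
  row 22 [10110]: (((1 XOR 0) OR (1 IMPLIES 1)) IMPLIES NOT 0) -> 1
  row 23 [10111]: (((1 XOR 1) OR (1 IMPLIES 1)) IMPLIES NOT 1) -> 0
  row 24 [11000]: (((0 XOR 0) OR (0 IMPLIES 0)) IMPLIES NOT 0) -> 1
  row 25 [11001]: (((0 XOR 1) OR (0 IMPLIES 0)) IMPLIES NOT 1) -> 0
  row 26 [11010]: (((0 XOR 0) OR (0 IMPLIES 1)) IMPLIES NOT 0) -> 1
  row 27 [11011]: (((0 XOR 1) OR (0 IMPLIES 1)) IMPLIES NOT 1) -> 0
  row 28 [11100]: (((1 XOR 0) OR (1 IMPLIES 0)) IMPLIES NOT 0) -> 1
  row 29 [11101]: (((1 XOR 1) OR (1 IMPLIES 0)) IMPLIES NOT 1) -> 1
  row 30 [11110]: (((1 XOR 0) OR (1 IMPLIES 1)) IMPLIES NOT 0) -> 1
  row 31 [11111]: (((1 XOR 1) OR (1 IMPLIES 1)) IMPLIES NOT 1) -> 0
Full result column, 4 rows per line (a,b,c fixed per line; d,e runs 00..11 left to right):
  rows 0-3 [a,b,c=000]: 1010  = hex A
  rows 4-7 [a,b,c=001]: 1110  = hex E
  rows 8-11 [a,b,c=010]: 1010  = hex A
  rows 12-15 [a,b,c=011]: 1110  = hex E
  rows 16-19 [a,b,c=100]: 1010  = hex A
  rows 20-23 [a,b,c=101]: 1110  = hex E
  rows 24-27 [a,b,c=110]: 1010  = hex A
  rows 28-31 [a,b,c=111]: 1110  = hex E
Output column (row 0 .. row 31) = 10101110101011101010111010101110
Output column grouped in 4s = 1010 1110 1010 1110 1010 1110 1010 1110 = 0xAEAEAEAE
Convert to decimal digit by digit (value = value*16 + digit):
  A -> 10
  10*16 + 14 (E) = 174
  174*16 + 10 (A) = 2794
  2794*16 + 14 (E) = 44718
  44718*16 + 10 (A) = 715498
  715498*16 + 14 (E) = 11447982
  11447982*16 + 10 (A) = 183167722
  183167722*16 + 14 (E) = 2930683566
Decimal = 2930683566

2930683566


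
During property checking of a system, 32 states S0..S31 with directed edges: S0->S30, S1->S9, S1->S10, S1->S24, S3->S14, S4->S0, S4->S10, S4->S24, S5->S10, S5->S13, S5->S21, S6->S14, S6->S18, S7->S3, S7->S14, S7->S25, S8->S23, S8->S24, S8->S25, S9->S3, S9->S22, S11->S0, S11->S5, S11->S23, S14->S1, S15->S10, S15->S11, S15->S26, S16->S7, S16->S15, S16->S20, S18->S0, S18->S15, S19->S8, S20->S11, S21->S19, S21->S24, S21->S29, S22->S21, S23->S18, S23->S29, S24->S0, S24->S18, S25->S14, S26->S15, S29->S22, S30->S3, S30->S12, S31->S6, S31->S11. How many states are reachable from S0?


BFS from S0:
  layer 0: {S0}
  layer 1: {S30}
  layer 2: {S3, S12}
  layer 3: {S14}
  layer 4: {S1}
  layer 5: {S9, S10, S24}
  layer 6: {S18, S22}
  layer 7: {S15, S21}
  layer 8: {S11, S19, S26, S29}
  layer 9: {S5, S8, S23}
  layer 10: {S13, S25}
Reachable set: {S0, S1, S3, S5, S8, S9, S10, S11, S12, S13, S14, S15, S18, S19, S21, S22, S23, S24, S25, S26, S29, S30}
Count = 22

22


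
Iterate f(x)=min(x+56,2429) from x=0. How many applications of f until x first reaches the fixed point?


Step 1: x=0, cap=2429, increment=56
Step 2: x grows by 56 each step until capped at 2429; fixed point is x=2429
Step 3: iterations = ceil(2429/56) = 44

44


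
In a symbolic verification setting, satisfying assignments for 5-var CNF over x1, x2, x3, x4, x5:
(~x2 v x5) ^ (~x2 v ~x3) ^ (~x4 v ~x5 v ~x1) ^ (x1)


CNF with 4 clauses over 5 vars (32 assignments).
An assignment satisfies CNF iff every clause has >=1 true literal.
Check each row (bits = x1,x2,x3,x4,x5; clause T/F shown):
  row 0 [00000]: clauses=TTTF -> 0
  row 1 [00001]: clauses=TTTF -> 0
  row 2 [00010]: clauses=TTTF -> 0
  row 3 [00011]: clauses=TTTF -> 0
  row 4 [00100]: clauses=TTTF -> 0
  row 5 [00101]: clauses=TTTF -> 0
  row 6 [00110]: clauses=TTTF -> 0
  row 7 [00111]: clauses=TTTF -> 0
  row 8 [01000]: clauses=FTTF -> 0
  row 9 [01001]: clauses=TTTF -> 0
  row 10 [01010]: clauses=FTTF -> 0
  row 11 [01011]: clauses=TTTF -> 0
  row 12 [01100]: clauses=FFTF -> 0
  row 13 [01101]: clauses=TFTF -> 0
  row 14 [01110]: clauses=FFTF -> 0
  row 15 [01111]: clauses=TFTF -> 0
  row 16 [10000]: clauses=TTTT -> 1
  row 17 [10001]: clauses=TTTT -> 1
  row 18 [10010]: clauses=TTTT -> 1
  row 19 [10011]: clauses=TTFT -> 0
  row 20 [10100]: clauses=TTTT -> 1
  row 21 [10101]: clauses=TTTT -> 1
  row 22 [10110]: clauses=TTTT -> 1
  row 23 [10111]: clauses=TTFT -> 0
  row 24 [11000]: clauses=FTTT -> 0
  row 25 [11001]: clauses=TTTT -> 1
  row 26 [11010]: clauses=FTTT -> 0
  row 27 [11011]: clauses=TTFT -> 0
  row 28 [11100]: clauses=FFTT -> 0
  row 29 [11101]: clauses=TFTT -> 0
  row 30 [11110]: clauses=FFTT -> 0
  row 31 [11111]: clauses=TFFT -> 0
Full result column, 8 rows per line (x1,x2 fixed per line; x3,x4,x5 runs 000..111 left to right):
  rows 0-7 [x1,x2=00]: 00000000  (ones: 0)
  rows 8-15 [x1,x2=01]: 00000000  (ones: 0)
  rows 16-23 [x1,x2=10]: 11101110  (ones: 6)
  rows 24-31 [x1,x2=11]: 01000000  (ones: 1)
Satisfying assignments = 0+0+6+1 = 7

7


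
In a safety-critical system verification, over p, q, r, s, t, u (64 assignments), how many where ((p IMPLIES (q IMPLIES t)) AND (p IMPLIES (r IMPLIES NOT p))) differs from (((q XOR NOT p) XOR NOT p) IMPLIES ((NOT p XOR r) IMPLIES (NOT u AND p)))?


F1 = ((p IMPLIES (q IMPLIES t)) AND (p IMPLIES (r IMPLIES NOT p)))
F2 = (((q XOR NOT p) XOR NOT p) IMPLIES ((NOT p XOR r) IMPLIES (NOT u AND p)))
Evaluate both on each of 64 rows (bits = p,q,r,s,t,u):
  row 0 [000000]: F1=1 F2=1 -> 0
  row 1 [000001]: F1=1 F2=1 -> 0
  row 2 [000010]: F1=1 F2=1 -> 0
  row 3 [000011]: F1=1 F2=1 -> 0
  row 4 [000100]: F1=1 F2=1 -> 0
  (every remaining row is evaluated the same way; all 64 results are listed next)
Full result column, 8 rows per line (p,q,r fixed per line; s,t,u runs 000..111 left to right):
  rows 0-7 [p,q,r=000]: 00000000  (ones: 0)
  rows 8-15 [p,q,r=001]: 00000000  (ones: 0)
  rows 16-23 [p,q,r=010]: 11111111  (ones: 8)
  rows 24-31 [p,q,r=011]: 00000000  (ones: 0)
  rows 32-39 [p,q,r=100]: 00000000  (ones: 0)
  rows 40-47 [p,q,r=101]: 11111111  (ones: 8)
  rows 48-55 [p,q,r=110]: 11001100  (ones: 4)
  rows 56-63 [p,q,r=111]: 10101010  (ones: 4)
Disagreements = 0+0+8+0+0+8+4+4 = 24

24


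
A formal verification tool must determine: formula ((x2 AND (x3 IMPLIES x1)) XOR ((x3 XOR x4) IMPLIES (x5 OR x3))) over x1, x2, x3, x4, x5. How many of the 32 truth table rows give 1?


Formula: ((x2 AND (x3 IMPLIES x1)) XOR ((x3 XOR x4) IMPLIES (x5 OR x3))) over 5 vars (32 rows)
Evaluate each row (x1, x2, x3, x4, x5 as bits, MSB first):
  row 0 [00000]: ((0 AND (0 IMPLIES 0)) XOR ((0 XOR 0) IMPLIES (0 OR 0))) -> 1
  row 1 [00001]: ((0 AND (0 IMPLIES 0)) XOR ((0 XOR 0) IMPLIES (1 OR 0))) -> 1
  row 2 [00010]: ((0 AND (0 IMPLIES 0)) XOR ((0 XOR 1) IMPLIES (0 OR 0))) -> 0
  row 3 [00011]: ((0 AND (0 IMPLIES 0)) XOR ((0 XOR 1) IMPLIES (1 OR 0))) -> 1
  row 4 [00100]: ((0 AND (1 IMPLIES 0)) XOR ((1 XOR 0) IMPLIES (0 OR 1))) -> 1
  row 5 [00101]: ((0 AND (1 IMPLIES 0)) XOR ((1 XOR 0) IMPLIES (1 OR 1))) -> 1
  row 6 [00110]: ((0 AND (1 IMPLIES 0)) XOR ((1 XOR 1) IMPLIES (0 OR 1))) -> 1
  row 7 [00111]: ((0 AND (1 IMPLIES 0)) XOR ((1 XOR 1) IMPLIES (1 OR 1))) -> 1
  row 8 [01000]: ((1 AND (0 IMPLIES 0)) XOR ((0 XOR 0) IMPLIES (0 OR 0))) -> 0
  row 9 [01001]: ((1 AND (0 IMPLIES 0)) XOR ((0 XOR 0) IMPLIES (1 OR 0))) -> 0
  row 10 [01010]: ((1 AND (0 IMPLIES 0)) XOR ((0 XOR 1) IMPLIES (0 OR 0))) -> 1
  row 11 [01011]: ((1 AND (0 IMPLIES 0)) XOR ((0 XOR 1) IMPLIES (1 OR 0))) -> 0
  row 12 [01100]: ((1 AND (1 IMPLIES 0)) XOR ((1 XOR 0) IMPLIES (0 OR 1))) -> 1
  row 13 [01101]: ((1 AND (1 IMPLIES 0)) XOR ((1 XOR 0) IMPLIES (1 OR 1))) -> 1
  row 14 [01110]: ((1 AND (1 IMPLIES 0)) XOR ((1 XOR 1) IMPLIES (0 OR 1))) -> 1
  row 15 [01111]: ((1 AND (1 IMPLIES 0)) XOR ((1 XOR 1) IMPLIES (1 OR 1))) -> 1
  row 16 [10000]: ((0 AND (0 IMPLIES 1)) XOR ((0 XOR 0) IMPLIES (0 OR 0))) -> 1
  row 17 [10001]: ((0 AND (0 IMPLIES 1)) XOR ((0 XOR 0) IMPLIES (1 OR 0))) -> 1
  row 18 [10010]: ((0 AND (0 IMPLIES 1)) XOR ((0 XOR 1) IMPLIES (0 OR 0))) -> 0
  row 19 [10011]: ((0 AND (0 IMPLIES 1)) XOR ((0 XOR 1) IMPLIES (1 OR 0))) -> 1
  row 20 [10100]: ((0 AND (1 IMPLIES 1)) XOR ((1 XOR 0) IMPLIES (0 OR 1))) -> 1
  row 21 [10101]: ((0 AND (1 IMPLIES 1)) XOR ((1 XOR 0) IMPLIES (1 OR 1))) -> 1
  row 22 [10110]: ((0 AND (1 IMPLIES 1)) XOR ((1 XOR 1) IMPLIES (0 OR 1))) -> 1
  row 23 [10111]: ((0 AND (1 IMPLIES 1)) XOR ((1 XOR 1) IMPLIES (1 OR 1))) -> 1
  row 24 [11000]: ((1 AND (0 IMPLIES 1)) XOR ((0 XOR 0) IMPLIES (0 OR 0))) -> 0
  row 25 [11001]: ((1 AND (0 IMPLIES 1)) XOR ((0 XOR 0) IMPLIES (1 OR 0))) -> 0
  row 26 [11010]: ((1 AND (0 IMPLIES 1)) XOR ((0 XOR 1) IMPLIES (0 OR 0))) -> 1
  row 27 [11011]: ((1 AND (0 IMPLIES 1)) XOR ((0 XOR 1) IMPLIES (1 OR 0))) -> 0
  row 28 [11100]: ((1 AND (1 IMPLIES 1)) XOR ((1 XOR 0) IMPLIES (0 OR 1))) -> 0
  row 29 [11101]: ((1 AND (1 IMPLIES 1)) XOR ((1 XOR 0) IMPLIES (1 OR 1))) -> 0
  row 30 [11110]: ((1 AND (1 IMPLIES 1)) XOR ((1 XOR 1) IMPLIES (0 OR 1))) -> 0
  row 31 [11111]: ((1 AND (1 IMPLIES 1)) XOR ((1 XOR 1) IMPLIES (1 OR 1))) -> 0
Full result column, 8 rows per line (x1,x2 fixed per line; x3,x4,x5 runs 000..111 left to right):
  rows 0-7 [x1,x2=00]: 11011111  (ones: 7)
  rows 8-15 [x1,x2=01]: 00101111  (ones: 5)
  rows 16-23 [x1,x2=10]: 11011111  (ones: 7)
  rows 24-31 [x1,x2=11]: 00100000  (ones: 1)
Count of 1-rows = 7+5+7+1 = 20

20


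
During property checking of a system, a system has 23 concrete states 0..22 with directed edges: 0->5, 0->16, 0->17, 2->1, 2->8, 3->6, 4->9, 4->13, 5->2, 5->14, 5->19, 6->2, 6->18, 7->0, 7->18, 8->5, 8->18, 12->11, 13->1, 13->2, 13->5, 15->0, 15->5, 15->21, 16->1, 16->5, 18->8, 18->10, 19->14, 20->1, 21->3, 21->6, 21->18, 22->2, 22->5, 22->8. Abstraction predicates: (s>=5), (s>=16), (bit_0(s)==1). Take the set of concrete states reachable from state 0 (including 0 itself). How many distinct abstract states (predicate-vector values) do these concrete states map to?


BFS from 0:
Concrete reachable: {0, 1, 2, 5, 8, 10, 14, 16, 17, 18, 19}
Abstract via predicates (s>=5), (s>=16), (bit_0(s)==1):
  (0,0,0) <- {0, 2}
  (0,0,1) <- {1}
  (1,0,0) <- {8, 10, 14}
  (1,0,1) <- {5}
  (1,1,0) <- {16, 18}
  (1,1,1) <- {17, 19}
Distinct abstract states = 6

6


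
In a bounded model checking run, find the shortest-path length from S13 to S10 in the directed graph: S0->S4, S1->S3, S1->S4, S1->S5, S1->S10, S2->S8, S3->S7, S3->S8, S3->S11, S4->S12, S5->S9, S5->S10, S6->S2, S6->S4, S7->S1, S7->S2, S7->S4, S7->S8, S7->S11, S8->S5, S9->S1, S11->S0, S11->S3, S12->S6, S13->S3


BFS layer-by-layer from S13:
  dist 0: {S13}
  dist 1: {S3}
  dist 2: {S7, S8, S11}
  dist 3: {S0, S1, S2, S4, S5}
  dist 4: {S9, S10, S12}
  -> S10 reached at distance 4
Shortest path length = 4

4


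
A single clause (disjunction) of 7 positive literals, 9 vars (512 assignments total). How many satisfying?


Step 1: Total=2^9=512
Step 2: Unsat when all 7 false: 2^2=4
Step 3: Sat=512-4=508

508


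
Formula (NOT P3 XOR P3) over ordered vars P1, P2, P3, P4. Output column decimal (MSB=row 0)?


Formula: (NOT P3 XOR P3) over P1, P2, P3, P4 (16 rows)
Evaluate each row (bits = P1,P2,P3,P4, MSB first):
  row 0 [0000]: (NOT 0 XOR 0) -> 1
  row 1 [0001]: (NOT 0 XOR 0) -> 1
  row 2 [0010]: (NOT 1 XOR 1) -> 1
  row 3 [0011]: (NOT 1 XOR 1) -> 1
  row 4 [0100]: (NOT 0 XOR 0) -> 1
  row 5 [0101]: (NOT 0 XOR 0) -> 1
  row 6 [0110]: (NOT 1 XOR 1) -> 1
  row 7 [0111]: (NOT 1 XOR 1) -> 1
  row 8 [1000]: (NOT 0 XOR 0) -> 1
  row 9 [1001]: (NOT 0 XOR 0) -> 1
  row 10 [1010]: (NOT 1 XOR 1) -> 1
  row 11 [1011]: (NOT 1 XOR 1) -> 1
  row 12 [1100]: (NOT 0 XOR 0) -> 1
  row 13 [1101]: (NOT 0 XOR 0) -> 1
  row 14 [1110]: (NOT 1 XOR 1) -> 1
  row 15 [1111]: (NOT 1 XOR 1) -> 1
Full result column, 4 rows per line (P1,P2 fixed per line; P3,P4 runs 00..11 left to right):
  rows 0-3 [P1,P2=00]: 1111  = hex F
  rows 4-7 [P1,P2=01]: 1111  = hex F
  rows 8-11 [P1,P2=10]: 1111  = hex F
  rows 12-15 [P1,P2=11]: 1111  = hex F
Output column (row 0 .. row 15) = 1111111111111111
Output column grouped in 4s = 1111 1111 1111 1111 = 0xFFFF
Convert to decimal digit by digit (value = value*16 + digit):
  F -> 15
  15*16 + 15 (F) = 255
  255*16 + 15 (F) = 4095
  4095*16 + 15 (F) = 65535
Decimal = 65535

65535


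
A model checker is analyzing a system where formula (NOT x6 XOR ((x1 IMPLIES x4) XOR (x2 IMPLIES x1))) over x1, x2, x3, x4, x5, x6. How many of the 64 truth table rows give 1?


Formula: (NOT x6 XOR ((x1 IMPLIES x4) XOR (x2 IMPLIES x1))) over 6 vars (64 rows)
Evaluate each row (x1, x2, x3, x4, x5, x6 as bits, MSB first):
  row 0 [000000]: (NOT 0 XOR ((0 IMPLIES 0) XOR (0 IMPLIES 0))) -> 1
  row 1 [000001]: (NOT 1 XOR ((0 IMPLIES 0) XOR (0 IMPLIES 0))) -> 0
  row 2 [000010]: (NOT 0 XOR ((0 IMPLIES 0) XOR (0 IMPLIES 0))) -> 1
  row 3 [000011]: (NOT 1 XOR ((0 IMPLIES 0) XOR (0 IMPLIES 0))) -> 0
  row 4 [000100]: (NOT 0 XOR ((0 IMPLIES 1) XOR (0 IMPLIES 0))) -> 1
  (every remaining row is evaluated the same way; all 64 results are listed next)
Full result column, 8 rows per line (x1,x2,x3 fixed per line; x4,x5,x6 runs 000..111 left to right):
  rows 0-7 [x1,x2,x3=000]: 10101010  (ones: 4)
  rows 8-15 [x1,x2,x3=001]: 10101010  (ones: 4)
  rows 16-23 [x1,x2,x3=010]: 01010101  (ones: 4)
  rows 24-31 [x1,x2,x3=011]: 01010101  (ones: 4)
  rows 32-39 [x1,x2,x3=100]: 01011010  (ones: 4)
  rows 40-47 [x1,x2,x3=101]: 01011010  (ones: 4)
  rows 48-55 [x1,x2,x3=110]: 01011010  (ones: 4)
  rows 56-63 [x1,x2,x3=111]: 01011010  (ones: 4)
Count of 1-rows = 4+4+4+4+4+4+4+4 = 32

32


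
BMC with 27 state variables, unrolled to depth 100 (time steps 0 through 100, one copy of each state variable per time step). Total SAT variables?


BMC unrolls to depth k, creating one copy of each state var for steps 0..k.
Step count = 100 + 1 = 101 (steps 0 through 100)
Vars per step = 27
Total = 27 * 101 = 2727

2727


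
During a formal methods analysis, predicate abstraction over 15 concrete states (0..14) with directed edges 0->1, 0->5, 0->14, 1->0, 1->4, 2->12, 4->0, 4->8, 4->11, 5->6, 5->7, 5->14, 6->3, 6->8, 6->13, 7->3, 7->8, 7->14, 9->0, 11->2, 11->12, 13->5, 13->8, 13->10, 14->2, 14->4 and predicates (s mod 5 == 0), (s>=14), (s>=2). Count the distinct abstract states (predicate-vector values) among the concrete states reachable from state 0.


BFS from 0:
Concrete reachable: {0, 1, 2, 3, 4, 5, 6, 7, 8, 10, 11, 12, 13, 14}
Abstract via predicates (s mod 5 == 0), (s>=14), (s>=2):
  (0,0,0) <- {1}
  (0,0,1) <- {2, 3, 4, 6, 7, 8, 11, 12, 13}
  (0,1,1) <- {14}
  (1,0,0) <- {0}
  (1,0,1) <- {5, 10}
Distinct abstract states = 5

5


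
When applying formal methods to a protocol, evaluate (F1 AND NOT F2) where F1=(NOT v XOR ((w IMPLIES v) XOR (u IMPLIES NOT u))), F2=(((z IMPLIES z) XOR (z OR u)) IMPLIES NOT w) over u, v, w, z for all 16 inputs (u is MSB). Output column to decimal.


F1 = (NOT v XOR ((w IMPLIES v) XOR (u IMPLIES NOT u)))
F2 = (((z IMPLIES z) XOR (z OR u)) IMPLIES NOT w)
Counterexample to F1=>F2 is where F1=1 and F2=0.
Evaluate each row (bits = u,v,w,z, MSB first):
  row 0 [0000]: F1=1 F2=1 -> F1&~F2 -> 0
  row 1 [0001]: F1=1 F2=1 -> F1&~F2 -> 0
  row 2 [0010]: F1=0 F2=0 -> F1&~F2 -> 0
  row 3 [0011]: F1=0 F2=1 -> F1&~F2 -> 0
  row 4 [0100]: F1=0 F2=1 -> F1&~F2 -> 0
  row 5 [0101]: F1=0 F2=1 -> F1&~F2 -> 0
  row 6 [0110]: F1=0 F2=0 -> F1&~F2 -> 0
  row 7 [0111]: F1=0 F2=1 -> F1&~F2 -> 0
  row 8 [1000]: F1=0 F2=1 -> F1&~F2 -> 0
  row 9 [1001]: F1=0 F2=1 -> F1&~F2 -> 0
  row 10 [1010]: F1=1 F2=1 -> F1&~F2 -> 0
  row 11 [1011]: F1=1 F2=1 -> F1&~F2 -> 0
  row 12 [1100]: F1=1 F2=1 -> F1&~F2 -> 0
  row 13 [1101]: F1=1 F2=1 -> F1&~F2 -> 0
  row 14 [1110]: F1=1 F2=1 -> F1&~F2 -> 0
  row 15 [1111]: F1=1 F2=1 -> F1&~F2 -> 0
Full result column, 4 rows per line (u,v fixed per line; w,z runs 00..11 left to right):
  rows 0-3 [u,v=00]: 0000  = hex 0
  rows 4-7 [u,v=01]: 0000  = hex 0
  rows 8-11 [u,v=10]: 0000  = hex 0
  rows 12-15 [u,v=11]: 0000  = hex 0
Counterexample vector (row 0 .. row 15) = 0000000000000000
Output column grouped in 4s = 0000 0000 0000 0000 = 0x0000
Convert to decimal digit by digit (value = value*16 + digit):
  0 -> 0
  0*16 + 0 = 0
  0*16 + 0 = 0
  0*16 + 0 = 0
Decimal = 0

0


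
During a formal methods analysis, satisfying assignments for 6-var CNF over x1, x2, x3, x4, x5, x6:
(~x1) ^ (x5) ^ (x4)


CNF with 3 clauses over 6 vars (64 assignments).
An assignment satisfies CNF iff every clause has >=1 true literal.
Check each row (bits = x1,x2,x3,x4,x5,x6; clause T/F shown):
  row 0 [000000]: clauses=TFF -> 0
  row 1 [000001]: clauses=TFF -> 0
  row 2 [000010]: clauses=TTF -> 0
  row 3 [000011]: clauses=TTF -> 0
  row 4 [000100]: clauses=TFT -> 0
  (every remaining row is evaluated the same way; all 64 results are listed next)
Full result column, 8 rows per line (x1,x2,x3 fixed per line; x4,x5,x6 runs 000..111 left to right):
  rows 0-7 [x1,x2,x3=000]: 00000011  (ones: 2)
  rows 8-15 [x1,x2,x3=001]: 00000011  (ones: 2)
  rows 16-23 [x1,x2,x3=010]: 00000011  (ones: 2)
  rows 24-31 [x1,x2,x3=011]: 00000011  (ones: 2)
  rows 32-39 [x1,x2,x3=100]: 00000000  (ones: 0)
  rows 40-47 [x1,x2,x3=101]: 00000000  (ones: 0)
  rows 48-55 [x1,x2,x3=110]: 00000000  (ones: 0)
  rows 56-63 [x1,x2,x3=111]: 00000000  (ones: 0)
Satisfying assignments = 2+2+2+2+0+0+0+0 = 8

8


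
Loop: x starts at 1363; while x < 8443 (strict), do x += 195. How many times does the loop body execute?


Step 1: x goes from 1363 toward 8443 by 195; the body runs while x<8443, so iterations = ceil((bound-start)/step)
Step 2: Distance=7080
Step 3: ceil(7080/195)=37

37


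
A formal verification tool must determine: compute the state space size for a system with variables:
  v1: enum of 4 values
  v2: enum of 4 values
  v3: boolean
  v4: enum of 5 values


State space = product of domain sizes of all variables.
Domain sizes:
  v1 (enum of 4 values): 4
  v2 (enum of 4 values): 4
  v3 (boolean): 2
  v4 (enum of 5 values): 5
Product = 4 * 4 * 2 * 5 = 160

160


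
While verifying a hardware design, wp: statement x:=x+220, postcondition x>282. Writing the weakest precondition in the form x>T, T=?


Formula: wp(x:=E, P) = P[E/x] (substitute E for x in postcondition)
Step 1: Postcondition: x>282
Step 2: Substitute x+220 for x: x+220>282
Step 3: Solve for x: x > 282-220 = 62

62


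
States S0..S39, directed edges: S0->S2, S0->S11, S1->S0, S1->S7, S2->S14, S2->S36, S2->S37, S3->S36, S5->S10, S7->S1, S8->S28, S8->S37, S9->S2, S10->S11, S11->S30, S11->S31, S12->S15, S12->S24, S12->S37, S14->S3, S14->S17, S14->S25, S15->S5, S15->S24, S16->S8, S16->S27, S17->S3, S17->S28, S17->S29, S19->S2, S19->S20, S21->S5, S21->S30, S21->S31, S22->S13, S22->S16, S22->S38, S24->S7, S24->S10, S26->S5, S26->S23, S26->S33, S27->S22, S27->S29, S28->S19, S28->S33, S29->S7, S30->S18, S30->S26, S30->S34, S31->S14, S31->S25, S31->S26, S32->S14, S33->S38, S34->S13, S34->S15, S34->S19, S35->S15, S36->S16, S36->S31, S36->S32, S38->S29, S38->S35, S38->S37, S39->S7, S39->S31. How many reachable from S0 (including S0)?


BFS from S0:
  layer 0: {S0}
  layer 1: {S2, S11}
  layer 2: {S14, S30, S31, S36, S37}
  layer 3: {S3, S16, S17, S18, S25, S26, S32, S34}
  layer 4: {S5, S8, S13, S15, S19, S23, S27, S28, S29, S33}
  layer 5: {S7, S10, S20, S22, S24, S38}
  layer 6: {S1, S35}
Reachable set: {S0, S1, S2, S3, S5, S7, S8, S10, S11, S13, S14, S15, S16, S17, S18, S19, S20, S22, S23, S24, S25, S26, S27, S28, S29, S30, S31, S32, S33, S34, S35, S36, S37, S38}
Count = 34

34


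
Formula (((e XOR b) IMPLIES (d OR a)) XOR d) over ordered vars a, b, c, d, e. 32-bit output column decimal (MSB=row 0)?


Formula: (((e XOR b) IMPLIES (d OR a)) XOR d) over a, b, c, d, e (32 rows)
Evaluate each row (bits = a,b,c,d,e, MSB first):
  row 0 [00000]: (((0 XOR 0) IMPLIES (0 OR 0)) XOR 0) -> 1
  row 1 [00001]: (((1 XOR 0) IMPLIES (0 OR 0)) XOR 0) -> 0
  row 2 [00010]: (((0 XOR 0) IMPLIES (1 OR 0)) XOR 1) -> 0
  row 3 [00011]: (((1 XOR 0) IMPLIES (1 OR 0)) XOR 1) -> 0
  row 4 [00100]: (((0 XOR 0) IMPLIES (0 OR 0)) XOR 0) -> 1
  row 5 [00101]: (((1 XOR 0) IMPLIES (0 OR 0)) XOR 0) -> 0
  row 6 [00110]: (((0 XOR 0) IMPLIES (1 OR 0)) XOR 1) -> 0
  row 7 [00111]: (((1 XOR 0) IMPLIES (1 OR 0)) XOR 1) -> 0
  row 8 [01000]: (((0 XOR 1) IMPLIES (0 OR 0)) XOR 0) -> 0
  row 9 [01001]: (((1 XOR 1) IMPLIES (0 OR 0)) XOR 0) -> 1
  row 10 [01010]: (((0 XOR 1) IMPLIES (1 OR 0)) XOR 1) -> 0
  row 11 [01011]: (((1 XOR 1) IMPLIES (1 OR 0)) XOR 1) -> 0
  row 12 [01100]: (((0 XOR 1) IMPLIES (0 OR 0)) XOR 0) -> 0
  row 13 [01101]: (((1 XOR 1) IMPLIES (0 OR 0)) XOR 0) -> 1
  row 14 [01110]: (((0 XOR 1) IMPLIES (1 OR 0)) XOR 1) -> 0
  row 15 [01111]: (((1 XOR 1) IMPLIES (1 OR 0)) XOR 1) -> 0
  row 16 [10000]: (((0 XOR 0) IMPLIES (0 OR 1)) XOR 0) -> 1
  row 17 [10001]: (((1 XOR 0) IMPLIES (0 OR 1)) XOR 0) -> 1
  row 18 [10010]: (((0 XOR 0) IMPLIES (1 OR 1)) XOR 1) -> 0
  row 19 [10011]: (((1 XOR 0) IMPLIES (1 OR 1)) XOR 1) -> 0
  row 20 [10100]: (((0 XOR 0) IMPLIES (0 OR 1)) XOR 0) -> 1
  row 21 [10101]: (((1 XOR 0) IMPLIES (0 OR 1)) XOR 0) -> 1
  row 22 [10110]: (((0 XOR 0) IMPLIES (1 OR 1)) XOR 1) -> 0
  row 23 [10111]: (((1 XOR 0) IMPLIES (1 OR 1)) XOR 1) -> 0
  row 24 [11000]: (((0 XOR 1) IMPLIES (0 OR 1)) XOR 0) -> 1
  row 25 [11001]: (((1 XOR 1) IMPLIES (0 OR 1)) XOR 0) -> 1
  row 26 [11010]: (((0 XOR 1) IMPLIES (1 OR 1)) XOR 1) -> 0
  row 27 [11011]: (((1 XOR 1) IMPLIES (1 OR 1)) XOR 1) -> 0
  row 28 [11100]: (((0 XOR 1) IMPLIES (0 OR 1)) XOR 0) -> 1
  row 29 [11101]: (((1 XOR 1) IMPLIES (0 OR 1)) XOR 0) -> 1
  row 30 [11110]: (((0 XOR 1) IMPLIES (1 OR 1)) XOR 1) -> 0
  row 31 [11111]: (((1 XOR 1) IMPLIES (1 OR 1)) XOR 1) -> 0
Full result column, 4 rows per line (a,b,c fixed per line; d,e runs 00..11 left to right):
  rows 0-3 [a,b,c=000]: 1000  = hex 8
  rows 4-7 [a,b,c=001]: 1000  = hex 8
  rows 8-11 [a,b,c=010]: 0100  = hex 4
  rows 12-15 [a,b,c=011]: 0100  = hex 4
  rows 16-19 [a,b,c=100]: 1100  = hex C
  rows 20-23 [a,b,c=101]: 1100  = hex C
  rows 24-27 [a,b,c=110]: 1100  = hex C
  rows 28-31 [a,b,c=111]: 1100  = hex C
Output column (row 0 .. row 31) = 10001000010001001100110011001100
Output column grouped in 4s = 1000 1000 0100 0100 1100 1100 1100 1100 = 0x8844CCCC
Convert to decimal digit by digit (value = value*16 + digit):
  8 -> 8
  8*16 + 8 = 136
  136*16 + 4 = 2180
  2180*16 + 4 = 34884
  34884*16 + 12 (C) = 558156
  558156*16 + 12 (C) = 8930508
  8930508*16 + 12 (C) = 142888140
  142888140*16 + 12 (C) = 2286210252
Decimal = 2286210252

2286210252


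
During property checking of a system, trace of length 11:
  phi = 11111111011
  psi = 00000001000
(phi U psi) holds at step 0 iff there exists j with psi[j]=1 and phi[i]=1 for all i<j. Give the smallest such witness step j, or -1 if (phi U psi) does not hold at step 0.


(phi U psi) at 0: need smallest j with psi[j]=1 and phi[i]=1 for all i in [0,j).
Scan from step 0:
  step 0: phi=1, psi=0 -> continue
  step 1: phi=1, psi=0 -> continue
  step 2: phi=1, psi=0 -> continue
  step 3: phi=1, psi=0 -> continue
  step 7: psi=1 and phi held for [0,7) -> witness found
Witness step = 7

7


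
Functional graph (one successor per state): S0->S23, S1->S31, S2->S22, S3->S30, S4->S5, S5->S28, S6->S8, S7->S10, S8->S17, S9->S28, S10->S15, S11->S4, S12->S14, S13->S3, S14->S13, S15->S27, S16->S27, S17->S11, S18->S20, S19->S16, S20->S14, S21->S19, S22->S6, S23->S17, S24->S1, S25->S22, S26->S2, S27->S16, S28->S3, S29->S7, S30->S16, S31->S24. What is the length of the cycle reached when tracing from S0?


Trace from S0 until a state repeats:
  S0 -> S23 -> S17 -> S11 -> S4 -> S5 -> S28 -> S3 -> S30 -> S16 -> S27 -> S16
S16 first seen at step 9, revisited at step 11.
Cycle length = 11 - 9 = 2

2


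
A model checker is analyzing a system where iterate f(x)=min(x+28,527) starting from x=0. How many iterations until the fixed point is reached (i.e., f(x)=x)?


Step 1: x=0, cap=527, increment=28
Step 2: x grows by 28 each step until capped at 527; fixed point is x=527
Step 3: iterations = ceil(527/28) = 19

19


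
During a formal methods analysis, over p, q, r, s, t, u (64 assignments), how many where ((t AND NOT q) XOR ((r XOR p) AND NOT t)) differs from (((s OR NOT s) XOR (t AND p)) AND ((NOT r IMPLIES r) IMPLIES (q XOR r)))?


F1 = ((t AND NOT q) XOR ((r XOR p) AND NOT t))
F2 = (((s OR NOT s) XOR (t AND p)) AND ((NOT r IMPLIES r) IMPLIES (q XOR r)))
Evaluate both on each of 64 rows (bits = p,q,r,s,t,u):
  row 0 [000000]: F1=0 F2=1 (differ) -> 1
  row 1 [000001]: F1=0 F2=1 (differ) -> 1
  row 2 [000010]: F1=1 F2=1 -> 0
  row 3 [000011]: F1=1 F2=1 -> 0
  row 4 [000100]: F1=0 F2=1 (differ) -> 1
  (every remaining row is evaluated the same way; all 64 results are listed next)
Full result column, 8 rows per line (p,q,r fixed per line; s,t,u runs 000..111 left to right):
  rows 0-7 [p,q,r=000]: 11001100  (ones: 4)
  rows 8-15 [p,q,r=001]: 00000000  (ones: 0)
  rows 16-23 [p,q,r=010]: 11111111  (ones: 8)
  rows 24-31 [p,q,r=011]: 11001100  (ones: 4)
  rows 32-39 [p,q,r=100]: 00110011  (ones: 4)
  rows 40-47 [p,q,r=101]: 11111111  (ones: 8)
  rows 48-55 [p,q,r=110]: 00000000  (ones: 0)
  rows 56-63 [p,q,r=111]: 00000000  (ones: 0)
Disagreements = 4+0+8+4+4+8+0+0 = 28

28


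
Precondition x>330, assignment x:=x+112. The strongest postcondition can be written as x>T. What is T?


Formula: sp(P, x:=E) = exists old_x. (x = E[old_x/x]) AND P[old_x/x] (old_x is the value of x before the assignment; eliminate old_x by solving x = E[old_x/x] for old_x)
Step 1: Precondition P: x>330, i.e. old_x > 330
Step 2: Assignment gives x = old_x + 112, so old_x = x - 112
Step 3: Substitute into P: x - 112 > 330
Step 4: Simplify: x > 330+112 = 442

442


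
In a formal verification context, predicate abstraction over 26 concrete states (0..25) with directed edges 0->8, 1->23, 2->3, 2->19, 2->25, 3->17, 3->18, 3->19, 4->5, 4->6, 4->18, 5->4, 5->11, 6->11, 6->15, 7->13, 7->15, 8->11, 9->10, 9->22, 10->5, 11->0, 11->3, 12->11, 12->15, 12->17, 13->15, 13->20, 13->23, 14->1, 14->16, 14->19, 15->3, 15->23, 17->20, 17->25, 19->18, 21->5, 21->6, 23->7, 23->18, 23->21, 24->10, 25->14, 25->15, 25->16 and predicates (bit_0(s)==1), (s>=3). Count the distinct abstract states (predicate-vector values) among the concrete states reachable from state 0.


BFS from 0:
Concrete reachable: {0, 1, 3, 4, 5, 6, 7, 8, 11, 13, 14, 15, 16, 17, 18, 19, 20, 21, 23, 25}
Abstract via predicates (bit_0(s)==1), (s>=3):
  (0,0) <- {0}
  (0,1) <- {4, 6, 8, 14, 16, 18, 20}
  (1,0) <- {1}
  (1,1) <- {3, 5, 7, 11, 13, 15, 17, 19, 21, 23, 25}
Distinct abstract states = 4

4


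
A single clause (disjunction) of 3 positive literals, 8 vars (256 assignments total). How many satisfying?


Step 1: Total=2^8=256
Step 2: Unsat when all 3 false: 2^5=32
Step 3: Sat=256-32=224

224


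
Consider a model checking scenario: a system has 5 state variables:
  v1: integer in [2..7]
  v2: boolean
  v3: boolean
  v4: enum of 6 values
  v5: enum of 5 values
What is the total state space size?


State space = product of domain sizes of all variables.
Domain sizes:
  v1 (integer in [2..7]): 6
  v2 (boolean): 2
  v3 (boolean): 2
  v4 (enum of 6 values): 6
  v5 (enum of 5 values): 5
Product = 6 * 2 * 2 * 6 * 5 = 720

720


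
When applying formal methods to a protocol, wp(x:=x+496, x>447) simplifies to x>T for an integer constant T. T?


Formula: wp(x:=E, P) = P[E/x] (substitute E for x in postcondition)
Step 1: Postcondition: x>447
Step 2: Substitute x+496 for x: x+496>447
Step 3: Solve for x: x > 447-496 = -49

-49


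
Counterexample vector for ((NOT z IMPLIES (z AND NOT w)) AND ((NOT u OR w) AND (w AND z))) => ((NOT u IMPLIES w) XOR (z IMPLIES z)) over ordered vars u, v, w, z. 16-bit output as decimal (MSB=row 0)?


F1 = ((NOT z IMPLIES (z AND NOT w)) AND ((NOT u OR w) AND (w AND z)))
F2 = ((NOT u IMPLIES w) XOR (z IMPLIES z))
Counterexample to F1=>F2 is where F1=1 and F2=0.
Evaluate each row (bits = u,v,w,z, MSB first):
  row 0 [0000]: F1=0 F2=1 -> F1&~F2 -> 0
  row 1 [0001]: F1=0 F2=1 -> F1&~F2 -> 0
  row 2 [0010]: F1=0 F2=0 -> F1&~F2 -> 0
  row 3 [0011]: F1=1 F2=0 -> F1&~F2 -> 1
  row 4 [0100]: F1=0 F2=1 -> F1&~F2 -> 0
  row 5 [0101]: F1=0 F2=1 -> F1&~F2 -> 0
  row 6 [0110]: F1=0 F2=0 -> F1&~F2 -> 0
  row 7 [0111]: F1=1 F2=0 -> F1&~F2 -> 1
  row 8 [1000]: F1=0 F2=0 -> F1&~F2 -> 0
  row 9 [1001]: F1=0 F2=0 -> F1&~F2 -> 0
  row 10 [1010]: F1=0 F2=0 -> F1&~F2 -> 0
  row 11 [1011]: F1=1 F2=0 -> F1&~F2 -> 1
  row 12 [1100]: F1=0 F2=0 -> F1&~F2 -> 0
  row 13 [1101]: F1=0 F2=0 -> F1&~F2 -> 0
  row 14 [1110]: F1=0 F2=0 -> F1&~F2 -> 0
  row 15 [1111]: F1=1 F2=0 -> F1&~F2 -> 1
Full result column, 4 rows per line (u,v fixed per line; w,z runs 00..11 left to right):
  rows 0-3 [u,v=00]: 0001  = hex 1
  rows 4-7 [u,v=01]: 0001  = hex 1
  rows 8-11 [u,v=10]: 0001  = hex 1
  rows 12-15 [u,v=11]: 0001  = hex 1
Counterexample vector (row 0 .. row 15) = 0001000100010001
Output column grouped in 4s = 0001 0001 0001 0001 = 0x1111
Convert to decimal digit by digit (value = value*16 + digit):
  1 -> 1
  1*16 + 1 = 17
  17*16 + 1 = 273
  273*16 + 1 = 4369
Decimal = 4369

4369


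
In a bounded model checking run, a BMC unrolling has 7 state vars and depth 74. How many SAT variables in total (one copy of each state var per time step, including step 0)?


BMC unrolls to depth k, creating one copy of each state var for steps 0..k.
Step count = 74 + 1 = 75 (steps 0 through 74)
Vars per step = 7
Total = 7 * 75 = 525

525


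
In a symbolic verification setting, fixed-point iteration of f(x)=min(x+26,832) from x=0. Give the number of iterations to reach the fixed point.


Step 1: x=0, cap=832, increment=26
Step 2: x grows by 26 each step until capped at 832; fixed point is x=832
Step 3: iterations = ceil(832/26) = 32

32


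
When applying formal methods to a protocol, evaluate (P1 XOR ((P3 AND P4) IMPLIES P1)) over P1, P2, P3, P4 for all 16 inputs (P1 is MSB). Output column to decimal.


Formula: (P1 XOR ((P3 AND P4) IMPLIES P1)) over P1, P2, P3, P4 (16 rows)
Evaluate each row (bits = P1,P2,P3,P4, MSB first):
  row 0 [0000]: (0 XOR ((0 AND 0) IMPLIES 0)) -> 1
  row 1 [0001]: (0 XOR ((0 AND 1) IMPLIES 0)) -> 1
  row 2 [0010]: (0 XOR ((1 AND 0) IMPLIES 0)) -> 1
  row 3 [0011]: (0 XOR ((1 AND 1) IMPLIES 0)) -> 0
  row 4 [0100]: (0 XOR ((0 AND 0) IMPLIES 0)) -> 1
  row 5 [0101]: (0 XOR ((0 AND 1) IMPLIES 0)) -> 1
  row 6 [0110]: (0 XOR ((1 AND 0) IMPLIES 0)) -> 1
  row 7 [0111]: (0 XOR ((1 AND 1) IMPLIES 0)) -> 0
  row 8 [1000]: (1 XOR ((0 AND 0) IMPLIES 1)) -> 0
  row 9 [1001]: (1 XOR ((0 AND 1) IMPLIES 1)) -> 0
  row 10 [1010]: (1 XOR ((1 AND 0) IMPLIES 1)) -> 0
  row 11 [1011]: (1 XOR ((1 AND 1) IMPLIES 1)) -> 0
  row 12 [1100]: (1 XOR ((0 AND 0) IMPLIES 1)) -> 0
  row 13 [1101]: (1 XOR ((0 AND 1) IMPLIES 1)) -> 0
  row 14 [1110]: (1 XOR ((1 AND 0) IMPLIES 1)) -> 0
  row 15 [1111]: (1 XOR ((1 AND 1) IMPLIES 1)) -> 0
Full result column, 4 rows per line (P1,P2 fixed per line; P3,P4 runs 00..11 left to right):
  rows 0-3 [P1,P2=00]: 1110  = hex E
  rows 4-7 [P1,P2=01]: 1110  = hex E
  rows 8-11 [P1,P2=10]: 0000  = hex 0
  rows 12-15 [P1,P2=11]: 0000  = hex 0
Output column (row 0 .. row 15) = 1110111000000000
Output column grouped in 4s = 1110 1110 0000 0000 = 0xEE00
Convert to decimal digit by digit (value = value*16 + digit):
  E -> 14
  14*16 + 14 (E) = 238
  238*16 + 0 = 3808
  3808*16 + 0 = 60928
Decimal = 60928

60928


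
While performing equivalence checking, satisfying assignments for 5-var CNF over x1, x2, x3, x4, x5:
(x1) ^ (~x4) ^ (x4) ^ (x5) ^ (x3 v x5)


CNF with 5 clauses over 5 vars (32 assignments).
An assignment satisfies CNF iff every clause has >=1 true literal.
Check each row (bits = x1,x2,x3,x4,x5; clause T/F shown):
  row 0 [00000]: clauses=FTFFF -> 0
  row 1 [00001]: clauses=FTFTT -> 0
  row 2 [00010]: clauses=FFTFF -> 0
  row 3 [00011]: clauses=FFTTT -> 0
  row 4 [00100]: clauses=FTFFT -> 0
  row 5 [00101]: clauses=FTFTT -> 0
  row 6 [00110]: clauses=FFTFT -> 0
  row 7 [00111]: clauses=FFTTT -> 0
  row 8 [01000]: clauses=FTFFF -> 0
  row 9 [01001]: clauses=FTFTT -> 0
  row 10 [01010]: clauses=FFTFF -> 0
  row 11 [01011]: clauses=FFTTT -> 0
  row 12 [01100]: clauses=FTFFT -> 0
  row 13 [01101]: clauses=FTFTT -> 0
  row 14 [01110]: clauses=FFTFT -> 0
  row 15 [01111]: clauses=FFTTT -> 0
  row 16 [10000]: clauses=TTFFF -> 0
  row 17 [10001]: clauses=TTFTT -> 0
  row 18 [10010]: clauses=TFTFF -> 0
  row 19 [10011]: clauses=TFTTT -> 0
  row 20 [10100]: clauses=TTFFT -> 0
  row 21 [10101]: clauses=TTFTT -> 0
  row 22 [10110]: clauses=TFTFT -> 0
  row 23 [10111]: clauses=TFTTT -> 0
  row 24 [11000]: clauses=TTFFF -> 0
  row 25 [11001]: clauses=TTFTT -> 0
  row 26 [11010]: clauses=TFTFF -> 0
  row 27 [11011]: clauses=TFTTT -> 0
  row 28 [11100]: clauses=TTFFT -> 0
  row 29 [11101]: clauses=TTFTT -> 0
  row 30 [11110]: clauses=TFTFT -> 0
  row 31 [11111]: clauses=TFTTT -> 0
Full result column, 8 rows per line (x1,x2 fixed per line; x3,x4,x5 runs 000..111 left to right):
  rows 0-7 [x1,x2=00]: 00000000  (ones: 0)
  rows 8-15 [x1,x2=01]: 00000000  (ones: 0)
  rows 16-23 [x1,x2=10]: 00000000  (ones: 0)
  rows 24-31 [x1,x2=11]: 00000000  (ones: 0)
Satisfying assignments = 0+0+0+0 = 0

0


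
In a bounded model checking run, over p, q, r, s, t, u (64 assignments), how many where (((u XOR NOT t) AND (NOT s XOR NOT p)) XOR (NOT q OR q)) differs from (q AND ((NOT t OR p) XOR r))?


F1 = (((u XOR NOT t) AND (NOT s XOR NOT p)) XOR (NOT q OR q))
F2 = (q AND ((NOT t OR p) XOR r))
Evaluate both on each of 64 rows (bits = p,q,r,s,t,u):
  row 0 [000000]: F1=1 F2=0 (differ) -> 1
  row 1 [000001]: F1=1 F2=0 (differ) -> 1
  row 2 [000010]: F1=1 F2=0 (differ) -> 1
  row 3 [000011]: F1=1 F2=0 (differ) -> 1
  row 4 [000100]: F1=0 F2=0 -> 0
  (every remaining row is evaluated the same way; all 64 results are listed next)
Full result column, 8 rows per line (p,q,r fixed per line; s,t,u runs 000..111 left to right):
  rows 0-7 [p,q,r=000]: 11110110  (ones: 6)
  rows 8-15 [p,q,r=001]: 11110110  (ones: 6)
  rows 16-23 [p,q,r=010]: 00111010  (ones: 4)
  rows 24-31 [p,q,r=011]: 11000101  (ones: 4)
  rows 32-39 [p,q,r=100]: 01101111  (ones: 6)
  rows 40-47 [p,q,r=101]: 01101111  (ones: 6)
  rows 48-55 [p,q,r=110]: 10010000  (ones: 2)
  rows 56-63 [p,q,r=111]: 01101111  (ones: 6)
Disagreements = 6+6+4+4+6+6+2+6 = 40

40


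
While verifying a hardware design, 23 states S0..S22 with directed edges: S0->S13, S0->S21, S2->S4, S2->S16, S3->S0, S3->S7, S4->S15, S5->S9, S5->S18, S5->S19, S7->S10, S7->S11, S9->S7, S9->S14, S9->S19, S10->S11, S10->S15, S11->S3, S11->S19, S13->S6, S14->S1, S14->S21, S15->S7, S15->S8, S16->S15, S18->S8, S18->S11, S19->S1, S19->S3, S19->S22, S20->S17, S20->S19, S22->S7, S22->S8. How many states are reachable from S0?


BFS from S0:
  layer 0: {S0}
  layer 1: {S13, S21}
  layer 2: {S6}
Reachable set: {S0, S6, S13, S21}
Count = 4

4


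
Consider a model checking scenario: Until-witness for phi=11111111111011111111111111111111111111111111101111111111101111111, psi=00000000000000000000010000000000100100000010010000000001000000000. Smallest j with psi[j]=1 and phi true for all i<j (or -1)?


(phi U psi) at 0: need smallest j with psi[j]=1 and phi[i]=1 for all i in [0,j).
Scan from step 0:
  step 0: phi=1, psi=0 -> continue
  step 1: phi=1, psi=0 -> continue
  step 2: phi=1, psi=0 -> continue
  step 3: phi=1, psi=0 -> continue
  step 11: phi=0 -> phi-prefix broken from here
  step 21: psi=1 but phi already failed -> not a witness
  step 32: psi=1 but phi already failed -> not a witness
  step 35: psi=1 but phi already failed -> not a witness
  step 42: psi=1 but phi already failed -> not a witness
  step 45: psi=1 but phi already failed -> not a witness
  step 55: psi=1 but phi already failed -> not a witness
  end of trace: no witness -> -1
Witness step = -1

-1


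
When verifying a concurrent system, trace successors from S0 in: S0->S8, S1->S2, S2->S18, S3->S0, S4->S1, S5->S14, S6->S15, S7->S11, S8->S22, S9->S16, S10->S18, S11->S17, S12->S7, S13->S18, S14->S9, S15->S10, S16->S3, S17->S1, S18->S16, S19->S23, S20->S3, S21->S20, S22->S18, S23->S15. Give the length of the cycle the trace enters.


Trace from S0 until a state repeats:
  S0 -> S8 -> S22 -> S18 -> S16 -> S3 -> S0
S0 first seen at step 0, revisited at step 6.
Cycle length = 6 - 0 = 6

6


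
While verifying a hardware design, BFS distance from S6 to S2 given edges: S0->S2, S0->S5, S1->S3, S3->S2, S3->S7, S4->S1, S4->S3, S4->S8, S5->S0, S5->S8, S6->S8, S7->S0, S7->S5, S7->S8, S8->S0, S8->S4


BFS layer-by-layer from S6:
  dist 0: {S6}
  dist 1: {S8}
  dist 2: {S0, S4}
  dist 3: {S1, S2, S3, S5}
  -> S2 reached at distance 3
Shortest path length = 3

3


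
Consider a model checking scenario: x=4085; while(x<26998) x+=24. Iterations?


Step 1: x goes from 4085 toward 26998 by 24; the body runs while x<26998, so iterations = ceil((bound-start)/step)
Step 2: Distance=22913
Step 3: ceil(22913/24)=955

955


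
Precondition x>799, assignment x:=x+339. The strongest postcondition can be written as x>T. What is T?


Formula: sp(P, x:=E) = exists old_x. (x = E[old_x/x]) AND P[old_x/x] (old_x is the value of x before the assignment; eliminate old_x by solving x = E[old_x/x] for old_x)
Step 1: Precondition P: x>799, i.e. old_x > 799
Step 2: Assignment gives x = old_x + 339, so old_x = x - 339
Step 3: Substitute into P: x - 339 > 799
Step 4: Simplify: x > 799+339 = 1138

1138


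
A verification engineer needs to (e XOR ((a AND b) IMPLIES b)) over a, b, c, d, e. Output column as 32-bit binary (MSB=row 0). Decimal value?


Formula: (e XOR ((a AND b) IMPLIES b)) over a, b, c, d, e (32 rows)
Evaluate each row (bits = a,b,c,d,e, MSB first):
  row 0 [00000]: (0 XOR ((0 AND 0) IMPLIES 0)) -> 1
  row 1 [00001]: (1 XOR ((0 AND 0) IMPLIES 0)) -> 0
  row 2 [00010]: (0 XOR ((0 AND 0) IMPLIES 0)) -> 1
  row 3 [00011]: (1 XOR ((0 AND 0) IMPLIES 0)) -> 0
  row 4 [00100]: (0 XOR ((0 AND 0) IMPLIES 0)) -> 1
  row 5 [00101]: (1 XOR ((0 AND 0) IMPLIES 0)) -> 0
  row 6 [00110]: (0 XOR ((0 AND 0) IMPLIES 0)) -> 1
  row 7 [00111]: (1 XOR ((0 AND 0) IMPLIES 0)) -> 0
  row 8 [01000]: (0 XOR ((0 AND 1) IMPLIES 1)) -> 1
  row 9 [01001]: (1 XOR ((0 AND 1) IMPLIES 1)) -> 0
  row 10 [01010]: (0 XOR ((0 AND 1) IMPLIES 1)) -> 1
  row 11 [01011]: (1 XOR ((0 AND 1) IMPLIES 1)) -> 0
  row 12 [01100]: (0 XOR ((0 AND 1) IMPLIES 1)) -> 1
  row 13 [01101]: (1 XOR ((0 AND 1) IMPLIES 1)) -> 0
  row 14 [01110]: (0 XOR ((0 AND 1) IMPLIES 1)) -> 1
  row 15 [01111]: (1 XOR ((0 AND 1) IMPLIES 1)) -> 0
  row 16 [10000]: (0 XOR ((1 AND 0) IMPLIES 0)) -> 1
  row 17 [10001]: (1 XOR ((1 AND 0) IMPLIES 0)) -> 0
  row 18 [10010]: (0 XOR ((1 AND 0) IMPLIES 0)) -> 1
  row 19 [10011]: (1 XOR ((1 AND 0) IMPLIES 0)) -> 0
  row 20 [10100]: (0 XOR ((1 AND 0) IMPLIES 0)) -> 1
  row 21 [10101]: (1 XOR ((1 AND 0) IMPLIES 0)) -> 0
  row 22 [10110]: (0 XOR ((1 AND 0) IMPLIES 0)) -> 1
  row 23 [10111]: (1 XOR ((1 AND 0) IMPLIES 0)) -> 0
  row 24 [11000]: (0 XOR ((1 AND 1) IMPLIES 1)) -> 1
  row 25 [11001]: (1 XOR ((1 AND 1) IMPLIES 1)) -> 0
  row 26 [11010]: (0 XOR ((1 AND 1) IMPLIES 1)) -> 1
  row 27 [11011]: (1 XOR ((1 AND 1) IMPLIES 1)) -> 0
  row 28 [11100]: (0 XOR ((1 AND 1) IMPLIES 1)) -> 1
  row 29 [11101]: (1 XOR ((1 AND 1) IMPLIES 1)) -> 0
  row 30 [11110]: (0 XOR ((1 AND 1) IMPLIES 1)) -> 1
  row 31 [11111]: (1 XOR ((1 AND 1) IMPLIES 1)) -> 0
Full result column, 4 rows per line (a,b,c fixed per line; d,e runs 00..11 left to right):
  rows 0-3 [a,b,c=000]: 1010  = hex A
  rows 4-7 [a,b,c=001]: 1010  = hex A
  rows 8-11 [a,b,c=010]: 1010  = hex A
  rows 12-15 [a,b,c=011]: 1010  = hex A
  rows 16-19 [a,b,c=100]: 1010  = hex A
  rows 20-23 [a,b,c=101]: 1010  = hex A
  rows 24-27 [a,b,c=110]: 1010  = hex A
  rows 28-31 [a,b,c=111]: 1010  = hex A
Output column (row 0 .. row 31) = 10101010101010101010101010101010
Output column grouped in 4s = 1010 1010 1010 1010 1010 1010 1010 1010 = 0xAAAAAAAA
Convert to decimal digit by digit (value = value*16 + digit):
  A -> 10
  10*16 + 10 (A) = 170
  170*16 + 10 (A) = 2730
  2730*16 + 10 (A) = 43690
  43690*16 + 10 (A) = 699050
  699050*16 + 10 (A) = 11184810
  11184810*16 + 10 (A) = 178956970
  178956970*16 + 10 (A) = 2863311530
Decimal = 2863311530

2863311530
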